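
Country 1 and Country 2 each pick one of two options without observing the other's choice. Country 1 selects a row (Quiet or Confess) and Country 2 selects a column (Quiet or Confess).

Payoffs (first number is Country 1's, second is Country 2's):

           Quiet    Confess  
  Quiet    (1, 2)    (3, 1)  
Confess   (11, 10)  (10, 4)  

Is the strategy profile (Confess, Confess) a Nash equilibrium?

No

At (Confess, Confess), Country 1 earns 10; switching to Quiet would give 3, so Country 1 has no profitable deviation.
Country 2 earns 4; switching to Quiet would give 10, so Country 2 would deviate.
Since at least one player can profitably deviate, this is not a Nash equilibrium.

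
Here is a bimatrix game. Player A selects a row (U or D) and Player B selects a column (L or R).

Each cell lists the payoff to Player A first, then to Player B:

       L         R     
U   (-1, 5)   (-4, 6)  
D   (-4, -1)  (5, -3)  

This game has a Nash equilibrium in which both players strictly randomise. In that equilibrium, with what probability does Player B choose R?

Let c be the probability that Player B plays L. In a completely mixed equilibrium, Player A must be indifferent between U and D.
Player A's expected payoff from U is −c − 4(1−c); from D it is −4c + 5(1−c).
Setting these equal: 3c − 4 = −9c + 5, so c = 3/4.
Therefore Player B plays R with probability 1 − 3/4 = 1/4.

1/4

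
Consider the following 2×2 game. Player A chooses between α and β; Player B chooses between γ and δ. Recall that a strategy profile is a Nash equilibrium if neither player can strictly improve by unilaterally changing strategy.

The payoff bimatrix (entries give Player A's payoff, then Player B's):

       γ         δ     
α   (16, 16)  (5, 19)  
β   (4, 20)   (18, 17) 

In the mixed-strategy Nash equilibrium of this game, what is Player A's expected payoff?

268/25

First find q, the probability Player B plays γ, from Player A's indifference between α and β: 16q + 5(1−q) = 4q + 18(1−q), giving q = 13/25.
Since Player A is indifferent in equilibrium, Player A's expected payoff equals the payoff from either row against (13/25, 12/25). Using α: 16(13/25) + 5(12/25) = 268/25.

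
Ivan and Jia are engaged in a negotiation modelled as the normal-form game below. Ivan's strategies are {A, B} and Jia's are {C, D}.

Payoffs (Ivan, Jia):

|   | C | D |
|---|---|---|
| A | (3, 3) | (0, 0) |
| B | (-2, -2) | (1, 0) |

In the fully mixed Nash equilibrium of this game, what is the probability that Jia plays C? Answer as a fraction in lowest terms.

Let c be the probability that Jia plays C. In a completely mixed equilibrium, Ivan must be indifferent between A and B.
Ivan's expected payoff from A is 3c; from B it is −2c + (1−c).
Setting these equal: 3c = −3c + 1, so c = 1/6.

1/6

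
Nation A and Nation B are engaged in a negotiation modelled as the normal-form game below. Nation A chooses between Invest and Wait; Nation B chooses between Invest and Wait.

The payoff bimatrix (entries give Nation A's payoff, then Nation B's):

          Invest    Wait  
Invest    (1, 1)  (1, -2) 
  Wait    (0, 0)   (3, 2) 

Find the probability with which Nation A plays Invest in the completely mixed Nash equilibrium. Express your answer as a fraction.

2/5

Let x be the probability that Nation A plays Invest. In a completely mixed equilibrium, Nation B must be indifferent between Invest and Wait.
Nation B's expected payoff from Invest is x; from Wait it is −2x + 2(1−x).
Setting these equal: x = −4x + 2, so x = 2/5.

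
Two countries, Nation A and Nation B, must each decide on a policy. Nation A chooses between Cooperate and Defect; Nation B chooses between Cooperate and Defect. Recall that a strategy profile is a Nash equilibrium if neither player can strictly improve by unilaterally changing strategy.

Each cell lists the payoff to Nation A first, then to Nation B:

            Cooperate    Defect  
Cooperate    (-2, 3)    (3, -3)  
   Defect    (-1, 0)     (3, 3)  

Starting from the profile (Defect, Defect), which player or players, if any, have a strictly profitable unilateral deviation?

Nation A at (Defect, Defect) earns 3; deviating to Cooperate yields 3 — not better.
Nation B earns 3; deviating to Cooperate yields 0 — not better.
Neither player can strictly improve; the profile is a Nash equilibrium.

Neither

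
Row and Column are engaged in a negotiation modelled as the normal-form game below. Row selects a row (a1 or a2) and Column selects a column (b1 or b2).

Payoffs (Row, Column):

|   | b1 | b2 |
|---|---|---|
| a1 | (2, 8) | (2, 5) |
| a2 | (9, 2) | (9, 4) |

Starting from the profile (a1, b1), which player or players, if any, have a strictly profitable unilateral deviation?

Row at (a1, b1) earns 2; deviating to a2 yields 9 — a strict improvement.
Column earns 8; deviating to b2 yields 5 — not better.
Only Row has a strictly profitable deviation.

Row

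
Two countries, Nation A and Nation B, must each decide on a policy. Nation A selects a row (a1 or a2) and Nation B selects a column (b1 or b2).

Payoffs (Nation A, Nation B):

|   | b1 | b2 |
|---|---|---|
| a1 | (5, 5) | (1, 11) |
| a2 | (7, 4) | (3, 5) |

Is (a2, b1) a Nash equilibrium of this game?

No

At (a2, b1), Nation A earns 7; switching to a1 would give 5, so Nation A has no profitable deviation.
Nation B earns 4; switching to b2 would give 5, so Nation B would deviate.
Since at least one player can profitably deviate, this is not a Nash equilibrium.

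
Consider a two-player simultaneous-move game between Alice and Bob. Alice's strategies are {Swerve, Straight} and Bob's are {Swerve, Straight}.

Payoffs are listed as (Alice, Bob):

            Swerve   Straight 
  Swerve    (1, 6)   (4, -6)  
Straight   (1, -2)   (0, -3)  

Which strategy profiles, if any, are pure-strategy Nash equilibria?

(Swerve, Swerve): Alice gets 1 ≥ 1 from Straight, and Bob gets 6 ≥ -6 from Straight — Nash equilibrium.
(Swerve, Straight): Bob prefers Swerve (6 > -6) — not an equilibrium.
(Straight, Swerve): Alice gets 1 ≥ 1 from Swerve, and Bob gets -2 ≥ -3 from Straight — Nash equilibrium.
(Straight, Straight): Alice prefers Swerve (4 > 0); Bob prefers Swerve (-2 > -3) — not an equilibrium.

(Swerve, Swerve) and (Straight, Swerve)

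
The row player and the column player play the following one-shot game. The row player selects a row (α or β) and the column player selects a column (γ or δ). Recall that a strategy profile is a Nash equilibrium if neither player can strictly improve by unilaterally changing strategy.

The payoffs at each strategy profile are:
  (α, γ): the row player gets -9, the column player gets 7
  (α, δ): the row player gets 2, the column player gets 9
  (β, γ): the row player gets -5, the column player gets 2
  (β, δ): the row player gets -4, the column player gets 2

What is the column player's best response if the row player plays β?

Against β, the column player earns 2 from γ and 2 from δ.
So either strategy is a best response.

either — both γ and δ are best responses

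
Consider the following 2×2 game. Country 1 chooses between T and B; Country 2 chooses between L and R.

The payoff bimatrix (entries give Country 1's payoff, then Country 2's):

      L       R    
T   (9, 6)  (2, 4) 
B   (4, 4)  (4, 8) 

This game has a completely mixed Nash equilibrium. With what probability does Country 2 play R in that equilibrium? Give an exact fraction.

5/7

Let y be the probability that Country 2 plays L. In a completely mixed equilibrium, Country 1 must be indifferent between T and B.
Country 1's expected payoff from T is 9y + 2(1−y); from B it is 4y + 4(1−y).
Setting these equal: 7y + 2 = 4, so y = 2/7.
Therefore Country 2 plays R with probability 1 − 2/7 = 5/7.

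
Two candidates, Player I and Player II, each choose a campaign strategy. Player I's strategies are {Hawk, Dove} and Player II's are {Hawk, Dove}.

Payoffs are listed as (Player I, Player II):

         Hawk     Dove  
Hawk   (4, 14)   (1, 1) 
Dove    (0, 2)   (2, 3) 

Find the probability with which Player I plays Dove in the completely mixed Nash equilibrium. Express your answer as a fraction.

Let x be the probability that Player I plays Hawk. In a completely mixed equilibrium, Player II must be indifferent between Hawk and Dove.
Player II's expected payoff from Hawk is 14x + 2(1−x); from Dove it is x + 3(1−x).
Setting these equal: 12x + 2 = −2x + 3, so x = 1/14.
Therefore Player I plays Dove with probability 1 − 1/14 = 13/14.

13/14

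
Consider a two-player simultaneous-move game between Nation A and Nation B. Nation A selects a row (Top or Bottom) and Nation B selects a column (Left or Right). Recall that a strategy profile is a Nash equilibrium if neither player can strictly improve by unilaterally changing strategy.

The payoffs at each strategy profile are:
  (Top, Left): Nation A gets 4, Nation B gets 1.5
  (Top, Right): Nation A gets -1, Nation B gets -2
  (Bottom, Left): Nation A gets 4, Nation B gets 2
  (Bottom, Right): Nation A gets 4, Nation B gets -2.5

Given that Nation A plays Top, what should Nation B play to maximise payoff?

Against Top, Nation B earns 1.5 from Left and -2 from Right.
So Left is the best response.

Left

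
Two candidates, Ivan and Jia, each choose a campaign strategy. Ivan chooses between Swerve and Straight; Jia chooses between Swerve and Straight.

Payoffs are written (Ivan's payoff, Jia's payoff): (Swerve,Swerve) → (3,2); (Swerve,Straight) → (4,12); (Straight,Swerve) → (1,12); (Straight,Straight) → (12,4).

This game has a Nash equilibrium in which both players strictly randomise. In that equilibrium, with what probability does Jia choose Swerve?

4/5

Let c be the probability that Jia plays Swerve. In a completely mixed equilibrium, Ivan must be indifferent between Swerve and Straight.
Ivan's expected payoff from Swerve is 3c + 4(1−c); from Straight it is c + 12(1−c).
Setting these equal: −c + 4 = −11c + 12, so c = 4/5.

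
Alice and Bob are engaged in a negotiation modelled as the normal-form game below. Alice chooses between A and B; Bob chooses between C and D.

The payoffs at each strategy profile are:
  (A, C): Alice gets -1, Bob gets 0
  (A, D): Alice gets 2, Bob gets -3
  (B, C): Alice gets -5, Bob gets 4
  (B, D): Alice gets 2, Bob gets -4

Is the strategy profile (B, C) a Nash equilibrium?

No

At (B, C), Alice earns -5; switching to A would give -1, so Alice would deviate.
Bob earns 4; switching to D would give -4, so Bob has no profitable deviation.
Since at least one player can profitably deviate, this is not a Nash equilibrium.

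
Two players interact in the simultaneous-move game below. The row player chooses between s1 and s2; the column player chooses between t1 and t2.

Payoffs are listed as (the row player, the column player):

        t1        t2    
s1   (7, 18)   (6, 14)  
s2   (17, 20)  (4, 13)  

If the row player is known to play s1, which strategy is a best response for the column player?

Against s1, the column player earns 18 from t1 and 14 from t2.
So t1 is the best response.

t1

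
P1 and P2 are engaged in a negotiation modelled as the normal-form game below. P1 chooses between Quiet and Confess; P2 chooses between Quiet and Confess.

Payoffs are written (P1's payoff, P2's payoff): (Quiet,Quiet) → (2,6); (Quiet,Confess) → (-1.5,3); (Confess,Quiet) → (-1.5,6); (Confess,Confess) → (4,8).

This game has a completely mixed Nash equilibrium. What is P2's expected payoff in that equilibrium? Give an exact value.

First find x, the probability P1 plays Quiet, from P2's indifference between Quiet and Confess: 6x + 6(1−x) = 3x + 8(1−x), giving x = 2/5.
Since P2 is indifferent in equilibrium, P2's expected payoff equals the payoff from either column against (2/5, 3/5). Using Quiet: 6(2/5) + 6(3/5) = 6.

6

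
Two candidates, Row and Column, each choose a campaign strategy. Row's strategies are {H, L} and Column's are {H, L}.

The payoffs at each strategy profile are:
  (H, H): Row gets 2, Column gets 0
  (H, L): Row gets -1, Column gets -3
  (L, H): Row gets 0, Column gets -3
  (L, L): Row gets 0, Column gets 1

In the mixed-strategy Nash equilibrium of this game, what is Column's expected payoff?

First find p, the probability Row plays H, from Column's indifference between H and L: −3(1−p) = −3p + (1−p), giving p = 4/7.
Since Column is indifferent in equilibrium, Column's expected payoff equals the payoff from either column against (4/7, 3/7). Using H: −3(3/7) = -9/7.

-9/7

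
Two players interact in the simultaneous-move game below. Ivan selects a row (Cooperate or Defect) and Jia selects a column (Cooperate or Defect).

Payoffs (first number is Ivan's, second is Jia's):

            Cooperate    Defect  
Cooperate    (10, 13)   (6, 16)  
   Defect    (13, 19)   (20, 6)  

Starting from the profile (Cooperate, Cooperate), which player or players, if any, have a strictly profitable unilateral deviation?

Ivan at (Cooperate, Cooperate) earns 10; deviating to Defect yields 13 — a strict improvement.
Jia earns 13; deviating to Defect yields 16 — a strict improvement.
Both Ivan and Jia have strictly profitable deviations.

Both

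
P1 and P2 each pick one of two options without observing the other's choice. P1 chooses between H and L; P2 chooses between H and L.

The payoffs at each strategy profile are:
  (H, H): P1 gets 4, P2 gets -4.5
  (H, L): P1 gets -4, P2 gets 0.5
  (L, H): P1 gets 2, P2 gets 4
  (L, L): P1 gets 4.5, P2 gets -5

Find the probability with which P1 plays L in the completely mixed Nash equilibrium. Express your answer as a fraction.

5/14

Let x be the probability that P1 plays H. In a completely mixed equilibrium, P2 must be indifferent between H and L.
P2's expected payoff from H is −4.5x + 4(1−x); from L it is 0.5x − 5(1−x).
Setting these equal: −8.5x + 4 = 5.5x − 5, so x = 9/14.
Therefore P1 plays L with probability 1 − 9/14 = 5/14.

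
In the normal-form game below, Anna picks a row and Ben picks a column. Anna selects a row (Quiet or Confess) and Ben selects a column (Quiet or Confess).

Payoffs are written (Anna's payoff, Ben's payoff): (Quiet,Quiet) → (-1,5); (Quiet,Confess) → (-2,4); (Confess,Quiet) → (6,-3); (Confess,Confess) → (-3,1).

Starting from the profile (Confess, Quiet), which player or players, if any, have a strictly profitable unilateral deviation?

Ben

Anna at (Confess, Quiet) earns 6; deviating to Quiet yields -1 — not better.
Ben earns -3; deviating to Confess yields 1 — a strict improvement.
Only Ben has a strictly profitable deviation.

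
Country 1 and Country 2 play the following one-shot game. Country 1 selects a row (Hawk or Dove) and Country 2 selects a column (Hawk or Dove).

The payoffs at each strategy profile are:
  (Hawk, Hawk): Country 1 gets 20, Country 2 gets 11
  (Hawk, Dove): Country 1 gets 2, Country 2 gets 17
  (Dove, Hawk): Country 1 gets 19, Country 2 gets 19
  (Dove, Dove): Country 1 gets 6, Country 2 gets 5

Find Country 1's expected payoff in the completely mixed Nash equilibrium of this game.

82/5

First find q, the probability Country 2 plays Hawk, from Country 1's indifference between Hawk and Dove: 20q + 2(1−q) = 19q + 6(1−q), giving q = 4/5.
Since Country 1 is indifferent in equilibrium, Country 1's expected payoff equals the payoff from either row against (4/5, 1/5). Using Hawk: 20(4/5) + 2(1/5) = 82/5.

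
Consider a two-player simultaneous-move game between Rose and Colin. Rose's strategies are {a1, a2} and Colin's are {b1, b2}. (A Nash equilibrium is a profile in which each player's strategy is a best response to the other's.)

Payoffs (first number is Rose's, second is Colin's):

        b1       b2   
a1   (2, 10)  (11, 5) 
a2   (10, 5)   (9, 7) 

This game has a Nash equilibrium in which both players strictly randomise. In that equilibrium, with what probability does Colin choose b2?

4/5

Let q be the probability that Colin plays b1. In a completely mixed equilibrium, Rose must be indifferent between a1 and a2.
Rose's expected payoff from a1 is 2q + 11(1−q); from a2 it is 10q + 9(1−q).
Setting these equal: −9q + 11 = q + 9, so q = 1/5.
Therefore Colin plays b2 with probability 1 − 1/5 = 4/5.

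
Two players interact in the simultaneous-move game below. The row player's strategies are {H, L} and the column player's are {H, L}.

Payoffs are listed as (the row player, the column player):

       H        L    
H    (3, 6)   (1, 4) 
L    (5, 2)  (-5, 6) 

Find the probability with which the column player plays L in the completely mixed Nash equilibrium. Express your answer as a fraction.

Let q be the probability that the column player plays H. In a completely mixed equilibrium, the row player must be indifferent between H and L.
The row player's expected payoff from H is 3q + (1−q); from L it is 5q − 5(1−q).
Setting these equal: 2q + 1 = 10q − 5, so q = 3/4.
Therefore the column player plays L with probability 1 − 3/4 = 1/4.

1/4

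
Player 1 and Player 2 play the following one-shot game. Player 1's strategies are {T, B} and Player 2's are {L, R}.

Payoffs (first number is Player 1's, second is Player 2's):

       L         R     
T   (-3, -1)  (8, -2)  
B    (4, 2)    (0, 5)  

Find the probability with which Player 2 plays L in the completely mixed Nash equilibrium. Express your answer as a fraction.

Let q be the probability that Player 2 plays L. In a completely mixed equilibrium, Player 1 must be indifferent between T and B.
Player 1's expected payoff from T is −3q + 8(1−q); from B it is 4q.
Setting these equal: −11q + 8 = 4q, so q = 8/15.

8/15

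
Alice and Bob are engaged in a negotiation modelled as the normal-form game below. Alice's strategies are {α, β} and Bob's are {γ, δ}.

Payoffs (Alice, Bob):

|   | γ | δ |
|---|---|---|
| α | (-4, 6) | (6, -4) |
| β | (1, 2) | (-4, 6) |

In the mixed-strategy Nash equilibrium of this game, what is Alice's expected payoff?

-2/3

First find y, the probability Bob plays γ, from Alice's indifference between α and β: −4y + 6(1−y) = y − 4(1−y), giving y = 2/3.
Since Alice is indifferent in equilibrium, Alice's expected payoff equals the payoff from either row against (2/3, 1/3). Using α: −4(2/3) + 6(1/3) = -2/3.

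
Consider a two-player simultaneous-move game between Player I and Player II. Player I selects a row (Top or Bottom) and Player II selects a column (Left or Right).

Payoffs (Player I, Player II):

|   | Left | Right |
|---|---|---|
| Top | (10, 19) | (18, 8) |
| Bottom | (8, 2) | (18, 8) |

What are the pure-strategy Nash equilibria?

(Top, Left) and (Bottom, Right)

(Top, Left): Player I gets 10 ≥ 8 from Bottom, and Player II gets 19 ≥ 8 from Right — Nash equilibrium.
(Top, Right): Player II prefers Left (19 > 8) — not an equilibrium.
(Bottom, Left): Player I prefers Top (10 > 8); Player II prefers Right (8 > 2) — not an equilibrium.
(Bottom, Right): Player I gets 18 ≥ 18 from Top, and Player II gets 8 ≥ 2 from Left — Nash equilibrium.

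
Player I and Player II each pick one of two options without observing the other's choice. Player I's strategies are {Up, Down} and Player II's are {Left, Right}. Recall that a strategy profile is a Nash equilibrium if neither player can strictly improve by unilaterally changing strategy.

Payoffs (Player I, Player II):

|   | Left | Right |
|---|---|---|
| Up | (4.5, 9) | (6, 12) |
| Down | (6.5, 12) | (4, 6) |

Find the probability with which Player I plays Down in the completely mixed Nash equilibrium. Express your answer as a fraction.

Let x be the probability that Player I plays Up. In a completely mixed equilibrium, Player II must be indifferent between Left and Right.
Player II's expected payoff from Left is 9x + 12(1−x); from Right it is 12x + 6(1−x).
Setting these equal: −3x + 12 = 6x + 6, so x = 2/3.
Therefore Player I plays Down with probability 1 − 2/3 = 1/3.

1/3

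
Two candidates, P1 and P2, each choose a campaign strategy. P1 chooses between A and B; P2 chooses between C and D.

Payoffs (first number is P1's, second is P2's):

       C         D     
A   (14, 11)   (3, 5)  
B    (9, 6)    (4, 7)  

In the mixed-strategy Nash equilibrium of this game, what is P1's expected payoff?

First find y, the probability P2 plays C, from P1's indifference between A and B: 14y + 3(1−y) = 9y + 4(1−y), giving y = 1/6.
Since P1 is indifferent in equilibrium, P1's expected payoff equals the payoff from either row against (1/6, 5/6). Using A: 14(1/6) + 3(5/6) = 29/6.

29/6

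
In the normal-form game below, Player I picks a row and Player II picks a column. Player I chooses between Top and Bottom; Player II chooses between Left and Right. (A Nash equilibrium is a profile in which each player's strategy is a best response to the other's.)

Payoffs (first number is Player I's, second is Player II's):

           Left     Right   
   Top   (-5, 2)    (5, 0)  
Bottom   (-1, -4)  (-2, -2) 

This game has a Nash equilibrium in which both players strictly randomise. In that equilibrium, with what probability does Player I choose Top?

1/2

Let p be the probability that Player I plays Top. In a completely mixed equilibrium, Player II must be indifferent between Left and Right.
Player II's expected payoff from Left is 2p − 4(1−p); from Right it is −2(1−p).
Setting these equal: 6p − 4 = 2p − 2, so p = 1/2.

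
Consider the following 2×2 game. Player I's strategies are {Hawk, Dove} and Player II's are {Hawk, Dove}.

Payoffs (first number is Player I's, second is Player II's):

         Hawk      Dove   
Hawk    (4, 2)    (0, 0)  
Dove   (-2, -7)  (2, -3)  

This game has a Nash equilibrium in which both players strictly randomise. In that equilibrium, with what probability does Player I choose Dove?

Let r be the probability that Player I plays Hawk. In a completely mixed equilibrium, Player II must be indifferent between Hawk and Dove.
Player II's expected payoff from Hawk is 2r − 7(1−r); from Dove it is −3(1−r).
Setting these equal: 9r − 7 = 3r − 3, so r = 2/3.
Therefore Player I plays Dove with probability 1 − 2/3 = 1/3.

1/3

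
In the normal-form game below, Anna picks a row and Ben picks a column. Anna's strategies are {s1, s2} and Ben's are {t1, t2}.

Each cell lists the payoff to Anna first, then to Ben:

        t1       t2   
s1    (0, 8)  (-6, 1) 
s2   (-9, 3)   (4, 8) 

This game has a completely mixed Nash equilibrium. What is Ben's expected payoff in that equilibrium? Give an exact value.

First find p, the probability Anna plays s1, from Ben's indifference between t1 and t2: 8p + 3(1−p) = p + 8(1−p), giving p = 5/12.
Since Ben is indifferent in equilibrium, Ben's expected payoff equals the payoff from either column against (5/12, 7/12). Using t1: 8(5/12) + 3(7/12) = 61/12.

61/12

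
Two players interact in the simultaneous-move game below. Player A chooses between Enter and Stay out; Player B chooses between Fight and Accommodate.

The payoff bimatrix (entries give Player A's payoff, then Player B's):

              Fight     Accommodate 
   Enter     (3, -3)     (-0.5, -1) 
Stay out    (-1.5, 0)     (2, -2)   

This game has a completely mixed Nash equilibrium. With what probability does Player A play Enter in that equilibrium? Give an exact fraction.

1/2

Let r be the probability that Player A plays Enter. In a completely mixed equilibrium, Player B must be indifferent between Fight and Accommodate.
Player B's expected payoff from Fight is −3r; from Accommodate it is −r − 2(1−r).
Setting these equal: −3r = r − 2, so r = 1/2.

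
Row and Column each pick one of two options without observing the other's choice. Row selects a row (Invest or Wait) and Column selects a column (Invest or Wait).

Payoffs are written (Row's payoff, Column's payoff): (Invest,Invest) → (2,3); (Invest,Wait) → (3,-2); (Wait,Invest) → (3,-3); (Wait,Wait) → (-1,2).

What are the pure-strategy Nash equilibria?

(Invest, Invest): Row prefers Wait (3 > 2) — not an equilibrium.
(Invest, Wait): Column prefers Invest (3 > -2) — not an equilibrium.
(Wait, Invest): Column prefers Wait (2 > -3) — not an equilibrium.
(Wait, Wait): Row prefers Invest (3 > -1) — not an equilibrium.

none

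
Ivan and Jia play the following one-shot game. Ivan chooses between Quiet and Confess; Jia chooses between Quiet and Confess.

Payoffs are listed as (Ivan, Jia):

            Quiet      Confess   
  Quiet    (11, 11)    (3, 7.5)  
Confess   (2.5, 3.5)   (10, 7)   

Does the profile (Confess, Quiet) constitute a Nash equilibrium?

At (Confess, Quiet), Ivan earns 2.5; switching to Quiet would give 11, so Ivan would deviate.
Jia earns 3.5; switching to Confess would give 7, so Jia would deviate.
Since at least one player can profitably deviate, this is not a Nash equilibrium.

No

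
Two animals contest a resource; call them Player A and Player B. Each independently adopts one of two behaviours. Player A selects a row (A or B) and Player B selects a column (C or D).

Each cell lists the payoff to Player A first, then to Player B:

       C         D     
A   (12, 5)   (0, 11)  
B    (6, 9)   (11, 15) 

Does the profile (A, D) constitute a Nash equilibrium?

No

At (A, D), Player A earns 0; switching to B would give 11, so Player A would deviate.
Player B earns 11; switching to C would give 5, so Player B has no profitable deviation.
Since at least one player can profitably deviate, this is not a Nash equilibrium.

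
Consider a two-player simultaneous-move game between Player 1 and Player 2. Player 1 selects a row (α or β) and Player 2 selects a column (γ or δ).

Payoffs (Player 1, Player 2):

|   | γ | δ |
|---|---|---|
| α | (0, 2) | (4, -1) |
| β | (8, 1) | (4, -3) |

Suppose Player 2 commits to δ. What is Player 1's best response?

Against δ, Player 1 earns 4 from α and 4 from β.
So either strategy is a best response.

either — both α and β are best responses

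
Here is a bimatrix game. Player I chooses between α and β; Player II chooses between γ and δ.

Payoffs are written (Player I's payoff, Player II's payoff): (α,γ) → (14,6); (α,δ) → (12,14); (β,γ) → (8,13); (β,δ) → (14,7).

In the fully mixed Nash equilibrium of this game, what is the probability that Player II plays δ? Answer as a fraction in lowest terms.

Let q be the probability that Player II plays γ. In a completely mixed equilibrium, Player I must be indifferent between α and β.
Player I's expected payoff from α is 14q + 12(1−q); from β it is 8q + 14(1−q).
Setting these equal: 2q + 12 = −6q + 14, so q = 1/4.
Therefore Player II plays δ with probability 1 − 1/4 = 3/4.

3/4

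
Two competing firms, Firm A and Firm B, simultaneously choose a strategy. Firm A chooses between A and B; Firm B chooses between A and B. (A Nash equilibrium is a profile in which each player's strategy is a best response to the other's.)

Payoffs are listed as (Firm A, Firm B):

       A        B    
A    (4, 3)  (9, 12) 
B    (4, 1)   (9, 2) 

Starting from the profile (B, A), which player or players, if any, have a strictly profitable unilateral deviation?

Firm A at (B, A) earns 4; deviating to A yields 4 — not better.
Firm B earns 1; deviating to B yields 2 — a strict improvement.
Only Firm B has a strictly profitable deviation.

Firm B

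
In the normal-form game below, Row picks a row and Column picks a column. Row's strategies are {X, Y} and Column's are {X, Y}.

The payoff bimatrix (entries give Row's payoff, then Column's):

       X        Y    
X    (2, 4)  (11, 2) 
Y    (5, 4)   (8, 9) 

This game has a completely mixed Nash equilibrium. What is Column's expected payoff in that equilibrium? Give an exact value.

4

First find p, the probability Row plays X, from Column's indifference between X and Y: 4p + 4(1−p) = 2p + 9(1−p), giving p = 5/7.
Since Column is indifferent in equilibrium, Column's expected payoff equals the payoff from either column against (5/7, 2/7). Using X: 4(5/7) + 4(2/7) = 4.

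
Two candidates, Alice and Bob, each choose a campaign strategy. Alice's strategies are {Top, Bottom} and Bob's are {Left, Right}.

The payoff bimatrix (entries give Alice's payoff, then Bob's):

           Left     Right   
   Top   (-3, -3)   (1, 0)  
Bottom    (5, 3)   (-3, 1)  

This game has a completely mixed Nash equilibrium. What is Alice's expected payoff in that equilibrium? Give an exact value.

First find q, the probability Bob plays Left, from Alice's indifference between Top and Bottom: −3q + (1−q) = 5q − 3(1−q), giving q = 1/3.
Since Alice is indifferent in equilibrium, Alice's expected payoff equals the payoff from either row against (1/3, 2/3). Using Top: −3(1/3) + (2/3) = -1/3.

-1/3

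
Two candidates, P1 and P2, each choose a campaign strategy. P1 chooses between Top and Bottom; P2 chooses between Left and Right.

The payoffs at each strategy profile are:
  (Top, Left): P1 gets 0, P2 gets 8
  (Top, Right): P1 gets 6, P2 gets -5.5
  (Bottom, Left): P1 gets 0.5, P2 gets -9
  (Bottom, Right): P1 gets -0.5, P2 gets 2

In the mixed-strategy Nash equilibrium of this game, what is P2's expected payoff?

First find p, the probability P1 plays Top, from P2's indifference between Left and Right: 8p − 9(1−p) = −5.5p + 2(1−p), giving p = 22/49.
Since P2 is indifferent in equilibrium, P2's expected payoff equals the payoff from either column against (22/49, 27/49). Using Left: 8(22/49) − 9(27/49) = -67/49.

-67/49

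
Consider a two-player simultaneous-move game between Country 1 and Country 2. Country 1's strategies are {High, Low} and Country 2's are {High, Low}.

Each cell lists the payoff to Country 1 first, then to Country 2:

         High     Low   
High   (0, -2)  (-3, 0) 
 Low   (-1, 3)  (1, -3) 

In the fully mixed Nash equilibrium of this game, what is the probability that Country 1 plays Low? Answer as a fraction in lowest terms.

1/4

Let p be the probability that Country 1 plays High. In a completely mixed equilibrium, Country 2 must be indifferent between High and Low.
Country 2's expected payoff from High is −2p + 3(1−p); from Low it is −3(1−p).
Setting these equal: −5p + 3 = 3p − 3, so p = 3/4.
Therefore Country 1 plays Low with probability 1 − 3/4 = 1/4.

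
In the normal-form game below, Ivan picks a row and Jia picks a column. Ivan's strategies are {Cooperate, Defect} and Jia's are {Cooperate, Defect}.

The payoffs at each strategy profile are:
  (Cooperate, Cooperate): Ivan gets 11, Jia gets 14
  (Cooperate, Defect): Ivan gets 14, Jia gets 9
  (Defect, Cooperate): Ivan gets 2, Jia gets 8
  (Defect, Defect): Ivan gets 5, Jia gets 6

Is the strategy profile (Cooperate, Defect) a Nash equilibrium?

At (Cooperate, Defect), Ivan earns 14; switching to Defect would give 5, so Ivan has no profitable deviation.
Jia earns 9; switching to Cooperate would give 14, so Jia would deviate.
Since at least one player can profitably deviate, this is not a Nash equilibrium.

No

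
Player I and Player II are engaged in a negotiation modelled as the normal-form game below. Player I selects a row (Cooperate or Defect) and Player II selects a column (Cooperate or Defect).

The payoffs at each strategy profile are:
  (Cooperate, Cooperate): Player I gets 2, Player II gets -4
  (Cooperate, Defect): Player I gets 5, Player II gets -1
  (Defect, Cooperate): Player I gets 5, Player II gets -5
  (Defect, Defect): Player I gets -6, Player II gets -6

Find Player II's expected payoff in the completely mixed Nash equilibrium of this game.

First find p, the probability Player I plays Cooperate, from Player II's indifference between Cooperate and Defect: −4p − 5(1−p) = −p − 6(1−p), giving p = 1/4.
Since Player II is indifferent in equilibrium, Player II's expected payoff equals the payoff from either column against (1/4, 3/4). Using Cooperate: −4(1/4) − 5(3/4) = -19/4.

-19/4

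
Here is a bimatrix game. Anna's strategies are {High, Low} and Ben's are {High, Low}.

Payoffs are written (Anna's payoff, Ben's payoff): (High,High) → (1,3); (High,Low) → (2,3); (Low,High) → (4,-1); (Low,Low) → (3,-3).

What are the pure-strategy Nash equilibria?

(High, High): Anna prefers Low (4 > 1) — not an equilibrium.
(High, Low): Anna prefers Low (3 > 2) — not an equilibrium.
(Low, High): Anna gets 4 ≥ 1 from High, and Ben gets -1 ≥ -3 from Low — Nash equilibrium.
(Low, Low): Ben prefers High (-1 > -3) — not an equilibrium.

(Low, High)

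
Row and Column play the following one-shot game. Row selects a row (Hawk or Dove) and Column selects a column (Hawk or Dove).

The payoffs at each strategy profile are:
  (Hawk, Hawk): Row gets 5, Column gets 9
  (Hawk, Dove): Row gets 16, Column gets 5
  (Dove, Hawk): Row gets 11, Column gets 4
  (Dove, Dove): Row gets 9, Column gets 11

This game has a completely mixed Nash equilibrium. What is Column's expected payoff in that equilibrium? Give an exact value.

First find p, the probability Row plays Hawk, from Column's indifference between Hawk and Dove: 9p + 4(1−p) = 5p + 11(1−p), giving p = 7/11.
Since Column is indifferent in equilibrium, Column's expected payoff equals the payoff from either column against (7/11, 4/11). Using Hawk: 9(7/11) + 4(4/11) = 79/11.

79/11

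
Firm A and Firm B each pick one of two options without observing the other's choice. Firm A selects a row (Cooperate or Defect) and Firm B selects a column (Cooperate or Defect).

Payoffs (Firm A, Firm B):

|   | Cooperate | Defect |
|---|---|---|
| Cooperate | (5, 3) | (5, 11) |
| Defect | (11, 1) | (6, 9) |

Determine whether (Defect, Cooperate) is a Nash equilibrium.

At (Defect, Cooperate), Firm A earns 11; switching to Cooperate would give 5, so Firm A has no profitable deviation.
Firm B earns 1; switching to Defect would give 9, so Firm B would deviate.
Since at least one player can profitably deviate, this is not a Nash equilibrium.

No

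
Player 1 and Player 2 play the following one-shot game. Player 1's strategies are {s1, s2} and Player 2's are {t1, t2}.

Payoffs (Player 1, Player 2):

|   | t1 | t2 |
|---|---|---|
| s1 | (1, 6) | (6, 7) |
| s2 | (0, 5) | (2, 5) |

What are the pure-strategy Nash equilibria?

(s1, t2)

(s1, t1): Player 2 prefers t2 (7 > 6) — not an equilibrium.
(s1, t2): Player 1 gets 6 ≥ 2 from s2, and Player 2 gets 7 ≥ 6 from t1 — Nash equilibrium.
(s2, t1): Player 1 prefers s1 (1 > 0) — not an equilibrium.
(s2, t2): Player 1 prefers s1 (6 > 2) — not an equilibrium.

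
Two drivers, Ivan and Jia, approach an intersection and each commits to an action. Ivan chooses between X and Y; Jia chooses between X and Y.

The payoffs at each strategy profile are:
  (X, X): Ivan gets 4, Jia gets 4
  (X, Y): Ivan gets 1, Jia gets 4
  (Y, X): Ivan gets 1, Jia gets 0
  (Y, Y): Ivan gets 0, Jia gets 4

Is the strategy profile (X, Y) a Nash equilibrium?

Yes

At (X, Y), Ivan earns 1; switching to Y would give 0, so Ivan has no profitable deviation.
Jia earns 4; switching to X would give 4, so Jia has no profitable deviation.
Neither player can gain by a unilateral deviation, so this profile is a Nash equilibrium.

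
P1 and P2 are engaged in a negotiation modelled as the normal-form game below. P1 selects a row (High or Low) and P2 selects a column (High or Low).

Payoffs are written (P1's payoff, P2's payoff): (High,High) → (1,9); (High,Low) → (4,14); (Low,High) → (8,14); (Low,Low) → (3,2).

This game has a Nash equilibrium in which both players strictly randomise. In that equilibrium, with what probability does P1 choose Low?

Let p be the probability that P1 plays High. In a completely mixed equilibrium, P2 must be indifferent between High and Low.
P2's expected payoff from High is 9p + 14(1−p); from Low it is 14p + 2(1−p).
Setting these equal: −5p + 14 = 12p + 2, so p = 12/17.
Therefore P1 plays Low with probability 1 − 12/17 = 5/17.

5/17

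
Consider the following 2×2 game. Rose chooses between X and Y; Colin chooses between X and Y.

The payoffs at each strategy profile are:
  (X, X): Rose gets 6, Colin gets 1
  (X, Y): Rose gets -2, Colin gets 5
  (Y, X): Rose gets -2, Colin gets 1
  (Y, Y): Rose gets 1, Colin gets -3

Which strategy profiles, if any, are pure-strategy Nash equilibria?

(X, X): Colin prefers Y (5 > 1) — not an equilibrium.
(X, Y): Rose prefers Y (1 > -2) — not an equilibrium.
(Y, X): Rose prefers X (6 > -2) — not an equilibrium.
(Y, Y): Colin prefers X (1 > -3) — not an equilibrium.

none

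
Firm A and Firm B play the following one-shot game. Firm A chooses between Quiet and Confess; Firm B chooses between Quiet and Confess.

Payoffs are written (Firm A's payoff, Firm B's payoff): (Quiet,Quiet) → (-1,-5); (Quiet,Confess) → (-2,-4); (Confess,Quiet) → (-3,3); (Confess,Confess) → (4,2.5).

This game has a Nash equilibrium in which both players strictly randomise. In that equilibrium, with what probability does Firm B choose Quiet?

Let q be the probability that Firm B plays Quiet. In a completely mixed equilibrium, Firm A must be indifferent between Quiet and Confess.
Firm A's expected payoff from Quiet is −q − 2(1−q); from Confess it is −3q + 4(1−q).
Setting these equal: q − 2 = −7q + 4, so q = 3/4.

3/4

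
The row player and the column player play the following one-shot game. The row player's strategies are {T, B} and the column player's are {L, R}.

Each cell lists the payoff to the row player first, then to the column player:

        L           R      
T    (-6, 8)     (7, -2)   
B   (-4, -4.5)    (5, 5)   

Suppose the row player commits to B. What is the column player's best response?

R

Against B, the column player earns -4.5 from L and 5 from R.
So R is the best response.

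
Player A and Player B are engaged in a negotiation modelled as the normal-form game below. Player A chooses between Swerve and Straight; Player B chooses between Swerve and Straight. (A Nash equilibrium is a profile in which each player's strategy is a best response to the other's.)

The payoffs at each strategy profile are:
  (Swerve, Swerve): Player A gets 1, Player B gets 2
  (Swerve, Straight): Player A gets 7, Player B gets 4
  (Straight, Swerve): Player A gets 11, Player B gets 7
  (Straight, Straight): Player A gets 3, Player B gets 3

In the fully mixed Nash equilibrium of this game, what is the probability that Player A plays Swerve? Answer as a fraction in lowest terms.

Let p be the probability that Player A plays Swerve. In a completely mixed equilibrium, Player B must be indifferent between Swerve and Straight.
Player B's expected payoff from Swerve is 2p + 7(1−p); from Straight it is 4p + 3(1−p).
Setting these equal: −5p + 7 = p + 3, so p = 2/3.

2/3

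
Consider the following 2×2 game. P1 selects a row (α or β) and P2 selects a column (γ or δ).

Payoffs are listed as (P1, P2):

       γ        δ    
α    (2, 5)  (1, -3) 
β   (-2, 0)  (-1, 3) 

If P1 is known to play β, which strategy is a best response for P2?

δ

Against β, P2 earns 0 from γ and 3 from δ.
So δ is the best response.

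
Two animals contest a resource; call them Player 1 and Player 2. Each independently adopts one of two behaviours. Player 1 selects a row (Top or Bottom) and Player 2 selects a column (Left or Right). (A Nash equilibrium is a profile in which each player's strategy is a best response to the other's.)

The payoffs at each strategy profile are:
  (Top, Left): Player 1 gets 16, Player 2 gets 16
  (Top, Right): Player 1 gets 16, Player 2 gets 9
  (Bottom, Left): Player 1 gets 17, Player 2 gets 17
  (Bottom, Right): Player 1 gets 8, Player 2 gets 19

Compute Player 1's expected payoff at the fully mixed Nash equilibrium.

16

First find q, the probability Player 2 plays Left, from Player 1's indifference between Top and Bottom: 16q + 16(1−q) = 17q + 8(1−q), giving q = 8/9.
Since Player 1 is indifferent in equilibrium, Player 1's expected payoff equals the payoff from either row against (8/9, 1/9). Using Top: 16(8/9) + 16(1/9) = 16.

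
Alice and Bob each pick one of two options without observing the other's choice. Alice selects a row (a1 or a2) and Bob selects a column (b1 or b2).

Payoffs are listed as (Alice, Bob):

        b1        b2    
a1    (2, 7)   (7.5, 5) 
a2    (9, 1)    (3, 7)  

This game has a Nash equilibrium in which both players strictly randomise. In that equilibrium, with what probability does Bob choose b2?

Let q be the probability that Bob plays b1. In a completely mixed equilibrium, Alice must be indifferent between a1 and a2.
Alice's expected payoff from a1 is 2q + 7.5(1−q); from a2 it is 9q + 3(1−q).
Setting these equal: −5.5q + 7.5 = 6q + 3, so q = 9/23.
Therefore Bob plays b2 with probability 1 − 9/23 = 14/23.

14/23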